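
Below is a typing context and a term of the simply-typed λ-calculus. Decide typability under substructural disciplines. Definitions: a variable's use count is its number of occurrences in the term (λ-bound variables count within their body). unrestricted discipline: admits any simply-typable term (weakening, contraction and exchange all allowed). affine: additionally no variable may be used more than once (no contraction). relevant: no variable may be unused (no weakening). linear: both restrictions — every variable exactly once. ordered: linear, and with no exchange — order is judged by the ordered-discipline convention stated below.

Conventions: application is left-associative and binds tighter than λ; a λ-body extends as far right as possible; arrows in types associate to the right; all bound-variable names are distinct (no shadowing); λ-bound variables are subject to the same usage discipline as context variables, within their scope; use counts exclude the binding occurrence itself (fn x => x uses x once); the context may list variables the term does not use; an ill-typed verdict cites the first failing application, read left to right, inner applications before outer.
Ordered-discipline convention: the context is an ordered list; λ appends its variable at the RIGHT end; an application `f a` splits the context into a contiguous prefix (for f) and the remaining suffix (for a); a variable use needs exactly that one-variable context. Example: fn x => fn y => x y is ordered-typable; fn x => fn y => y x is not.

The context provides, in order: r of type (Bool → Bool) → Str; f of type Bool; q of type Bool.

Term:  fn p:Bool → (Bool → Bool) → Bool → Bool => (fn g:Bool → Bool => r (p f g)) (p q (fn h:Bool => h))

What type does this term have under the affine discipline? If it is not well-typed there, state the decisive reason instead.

not well-typed under affine — repeated use of p ×2
counts: r: 1, f: 1, q: 1, p (λ-bound): 2, g (λ-bound): 1, h (λ-bound): 1
left-to-right use order: r, p, f, g, p, q, h
typing: well-typed at (Bool → (Bool → Bool) → Bool → Bool) → Str
summary: ordered ✗, linear ✗, affine ✗, relevant ✓, unrestricted ✓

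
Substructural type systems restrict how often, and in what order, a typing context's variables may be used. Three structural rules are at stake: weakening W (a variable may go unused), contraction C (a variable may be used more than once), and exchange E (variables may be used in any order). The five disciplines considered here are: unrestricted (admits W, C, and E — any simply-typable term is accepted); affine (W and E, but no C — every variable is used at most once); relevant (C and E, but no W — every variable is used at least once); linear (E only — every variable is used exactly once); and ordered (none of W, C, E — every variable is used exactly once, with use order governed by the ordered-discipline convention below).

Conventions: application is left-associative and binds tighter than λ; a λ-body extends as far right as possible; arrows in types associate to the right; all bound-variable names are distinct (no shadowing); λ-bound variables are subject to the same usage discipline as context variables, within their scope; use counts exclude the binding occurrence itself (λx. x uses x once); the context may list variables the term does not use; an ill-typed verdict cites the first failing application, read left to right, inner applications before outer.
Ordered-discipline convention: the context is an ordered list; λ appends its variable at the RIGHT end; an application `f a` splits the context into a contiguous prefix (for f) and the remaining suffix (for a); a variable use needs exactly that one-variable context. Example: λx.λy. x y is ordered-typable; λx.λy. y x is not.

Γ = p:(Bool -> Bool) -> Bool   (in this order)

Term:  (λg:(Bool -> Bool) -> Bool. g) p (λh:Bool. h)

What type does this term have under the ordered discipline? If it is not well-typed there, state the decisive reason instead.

term : Bool
counts: p ×1, g [bound] ×1, h [bound] ×1
order of uses: g, p, h
typing: the term checks, with type Bool
all disciplines: ordered ✓ | linear ✓ | affine ✓ | relevant ✓ | unrestricted ✓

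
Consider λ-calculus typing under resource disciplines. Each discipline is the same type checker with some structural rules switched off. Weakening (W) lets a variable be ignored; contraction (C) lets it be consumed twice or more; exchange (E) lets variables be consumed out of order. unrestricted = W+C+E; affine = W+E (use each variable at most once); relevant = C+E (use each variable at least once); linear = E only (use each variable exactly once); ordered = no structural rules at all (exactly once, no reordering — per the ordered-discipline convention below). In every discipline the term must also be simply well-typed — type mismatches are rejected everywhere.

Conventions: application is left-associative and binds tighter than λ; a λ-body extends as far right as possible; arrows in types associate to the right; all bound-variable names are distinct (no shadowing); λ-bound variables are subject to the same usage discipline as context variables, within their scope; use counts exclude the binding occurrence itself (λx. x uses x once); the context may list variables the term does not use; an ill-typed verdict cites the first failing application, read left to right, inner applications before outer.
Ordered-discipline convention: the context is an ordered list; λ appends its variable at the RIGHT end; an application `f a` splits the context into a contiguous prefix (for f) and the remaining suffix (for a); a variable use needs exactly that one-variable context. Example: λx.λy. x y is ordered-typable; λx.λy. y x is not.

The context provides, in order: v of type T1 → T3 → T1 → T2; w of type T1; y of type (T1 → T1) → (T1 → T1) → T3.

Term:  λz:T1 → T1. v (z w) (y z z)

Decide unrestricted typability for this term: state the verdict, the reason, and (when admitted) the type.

yes — type-checks ((T1 → T1) → T1 → T2) and nothing is barred; term : (T1 → T1) → T1 → T2
counts: v=1; w=1; y=1; z [bound]=3
left-to-right use order: v, z, w, y, z, z
typing: well-typed at (T1 → T1) → T1 → T2
across the five disciplines: ordered ✗, linear ✗, affine ✗, relevant ✓, unrestricted ✓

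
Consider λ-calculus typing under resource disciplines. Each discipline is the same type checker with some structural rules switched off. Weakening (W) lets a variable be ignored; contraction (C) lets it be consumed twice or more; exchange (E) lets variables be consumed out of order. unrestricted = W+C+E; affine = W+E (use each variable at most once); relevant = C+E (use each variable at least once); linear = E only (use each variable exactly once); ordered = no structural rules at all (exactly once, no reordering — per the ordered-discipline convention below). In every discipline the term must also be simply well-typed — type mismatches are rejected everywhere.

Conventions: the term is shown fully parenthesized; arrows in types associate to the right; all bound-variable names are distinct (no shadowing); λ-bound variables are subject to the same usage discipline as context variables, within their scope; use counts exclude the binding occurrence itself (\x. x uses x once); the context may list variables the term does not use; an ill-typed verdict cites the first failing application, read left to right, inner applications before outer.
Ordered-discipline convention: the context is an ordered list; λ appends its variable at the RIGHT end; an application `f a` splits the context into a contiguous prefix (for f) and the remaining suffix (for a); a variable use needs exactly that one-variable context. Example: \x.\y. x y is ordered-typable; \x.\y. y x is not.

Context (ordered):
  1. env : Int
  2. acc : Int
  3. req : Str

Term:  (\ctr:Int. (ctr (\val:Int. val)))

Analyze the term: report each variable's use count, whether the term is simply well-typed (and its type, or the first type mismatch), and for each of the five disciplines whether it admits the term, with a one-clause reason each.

use counts: env=0, acc=0, req=0, ctr (bound)=1, val (bound)=1
uses in reading order: ctr, val
typing: ill-typed: non-arrow in function slot: Int
ordered: ✗ — a type mismatch blocks all five
linear: ✗ — the type mismatch rejects it
affine: ✗ — not simply typable
relevant: ✗ — fails simple typing
unrestricted: ✗ — a type mismatch blocks all five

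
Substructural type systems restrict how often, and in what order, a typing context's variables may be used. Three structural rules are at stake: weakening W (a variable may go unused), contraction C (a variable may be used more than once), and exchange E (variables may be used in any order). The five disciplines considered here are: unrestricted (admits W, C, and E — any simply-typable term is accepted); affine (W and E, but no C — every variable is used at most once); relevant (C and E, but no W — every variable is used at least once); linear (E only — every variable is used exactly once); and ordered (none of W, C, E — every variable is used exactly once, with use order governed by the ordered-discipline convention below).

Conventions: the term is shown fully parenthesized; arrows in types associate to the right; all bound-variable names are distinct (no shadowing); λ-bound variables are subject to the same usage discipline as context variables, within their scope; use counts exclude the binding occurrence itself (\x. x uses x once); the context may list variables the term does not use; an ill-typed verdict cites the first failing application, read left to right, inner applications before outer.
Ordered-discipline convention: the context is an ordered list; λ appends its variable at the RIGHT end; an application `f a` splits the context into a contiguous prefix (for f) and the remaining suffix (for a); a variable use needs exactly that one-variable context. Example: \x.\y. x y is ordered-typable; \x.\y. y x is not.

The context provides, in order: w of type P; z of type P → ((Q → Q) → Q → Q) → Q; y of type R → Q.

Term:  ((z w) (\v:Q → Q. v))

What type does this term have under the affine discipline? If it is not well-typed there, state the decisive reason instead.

term : Q
counts: w=1; z=1; y=0; v (λ-bound)=1
use order (left to right): z, w, v
typing: well-typed at Q
summary: ordered ✗ · linear ✗ · affine ✓ · relevant ✗ · unrestricted ✓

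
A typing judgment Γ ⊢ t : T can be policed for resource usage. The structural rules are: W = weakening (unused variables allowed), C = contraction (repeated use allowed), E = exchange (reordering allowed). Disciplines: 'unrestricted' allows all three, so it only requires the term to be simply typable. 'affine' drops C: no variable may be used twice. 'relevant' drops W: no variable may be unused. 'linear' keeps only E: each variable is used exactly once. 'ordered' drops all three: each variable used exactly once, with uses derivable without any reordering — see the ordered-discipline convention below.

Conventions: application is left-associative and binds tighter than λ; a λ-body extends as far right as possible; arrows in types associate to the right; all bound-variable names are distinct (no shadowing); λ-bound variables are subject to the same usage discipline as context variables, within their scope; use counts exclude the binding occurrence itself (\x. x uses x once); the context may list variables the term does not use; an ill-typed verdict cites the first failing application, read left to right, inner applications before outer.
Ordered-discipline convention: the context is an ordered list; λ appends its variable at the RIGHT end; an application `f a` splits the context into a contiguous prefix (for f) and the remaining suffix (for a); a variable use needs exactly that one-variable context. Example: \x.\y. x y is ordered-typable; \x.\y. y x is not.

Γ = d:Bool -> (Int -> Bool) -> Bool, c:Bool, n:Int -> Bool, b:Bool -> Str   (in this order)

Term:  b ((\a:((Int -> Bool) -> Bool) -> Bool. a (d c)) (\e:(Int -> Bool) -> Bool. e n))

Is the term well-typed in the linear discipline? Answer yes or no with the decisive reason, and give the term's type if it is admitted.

yes — single use per variable (d, c, n, b, a, e); term : Str
counts: d=1; c=1; n=1; b=1; a (λ-bound)=1; e (λ-bound)=1
order of uses: b, a, d, c, e, n
typing: well-typed at Str
across the five disciplines: ordered ✗; linear ✓; affine ✓; relevant ✓; unrestricted ✓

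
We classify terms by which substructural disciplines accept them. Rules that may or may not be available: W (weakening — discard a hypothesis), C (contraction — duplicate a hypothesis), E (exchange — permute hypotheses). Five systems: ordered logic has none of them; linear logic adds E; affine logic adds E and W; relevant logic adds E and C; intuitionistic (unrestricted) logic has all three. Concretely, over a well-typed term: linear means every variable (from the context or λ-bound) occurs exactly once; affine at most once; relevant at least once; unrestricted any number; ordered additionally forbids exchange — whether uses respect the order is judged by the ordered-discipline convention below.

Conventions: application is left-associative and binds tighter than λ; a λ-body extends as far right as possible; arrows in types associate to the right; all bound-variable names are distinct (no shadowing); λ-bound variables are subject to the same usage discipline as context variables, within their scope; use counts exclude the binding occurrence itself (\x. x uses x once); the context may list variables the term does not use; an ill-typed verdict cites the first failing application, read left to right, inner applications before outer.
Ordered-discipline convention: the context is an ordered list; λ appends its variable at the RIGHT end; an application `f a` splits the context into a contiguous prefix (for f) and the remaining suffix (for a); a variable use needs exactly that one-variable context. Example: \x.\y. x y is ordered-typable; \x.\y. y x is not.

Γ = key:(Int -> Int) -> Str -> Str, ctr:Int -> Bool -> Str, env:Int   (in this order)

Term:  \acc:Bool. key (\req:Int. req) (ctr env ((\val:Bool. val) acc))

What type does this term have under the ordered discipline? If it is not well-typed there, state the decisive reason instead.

term : Bool -> Str
counts: key: 1×, ctr: 1×, env: 1×, acc (λ-bound): 1×, req (λ-bound): 1×, val (λ-bound): 1×
use order (left to right): key, req, ctr, env, val, acc
typing: the term checks, with type Bool -> Str
per-discipline verdicts: ordered ✓; linear ✓; affine ✓; relevant ✓; unrestricted ✓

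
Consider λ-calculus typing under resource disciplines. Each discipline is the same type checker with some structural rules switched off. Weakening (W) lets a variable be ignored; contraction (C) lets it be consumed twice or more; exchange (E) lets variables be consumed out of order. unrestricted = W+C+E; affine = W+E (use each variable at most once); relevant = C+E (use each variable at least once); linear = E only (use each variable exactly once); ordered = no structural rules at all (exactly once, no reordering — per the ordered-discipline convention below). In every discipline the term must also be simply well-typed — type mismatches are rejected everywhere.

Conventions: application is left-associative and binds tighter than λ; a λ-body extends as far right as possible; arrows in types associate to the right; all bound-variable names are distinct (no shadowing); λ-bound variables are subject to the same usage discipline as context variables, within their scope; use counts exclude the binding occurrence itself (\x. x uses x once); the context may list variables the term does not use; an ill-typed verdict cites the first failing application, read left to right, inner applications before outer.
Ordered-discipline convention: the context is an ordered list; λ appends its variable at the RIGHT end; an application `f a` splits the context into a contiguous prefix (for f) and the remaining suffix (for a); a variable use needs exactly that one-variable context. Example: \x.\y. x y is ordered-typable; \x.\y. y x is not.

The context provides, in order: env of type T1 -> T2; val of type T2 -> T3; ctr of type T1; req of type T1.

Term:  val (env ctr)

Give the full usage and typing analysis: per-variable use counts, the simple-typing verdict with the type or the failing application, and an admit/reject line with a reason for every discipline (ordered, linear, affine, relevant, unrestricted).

variable uses: env: 1; val: 1; ctr: 1; req: 0
left-to-right use order: val, env, ctr
typing: well-typed — term : T3
ordered: ✗ — req never used (weakening)
linear: ✗ — req never used (weakening)
affine: ✓ — at most one use each (env, val, ctr, req)
relevant: ✗ — req never used (weakening)
unrestricted: ✓ — well-typed at T3; no restrictions here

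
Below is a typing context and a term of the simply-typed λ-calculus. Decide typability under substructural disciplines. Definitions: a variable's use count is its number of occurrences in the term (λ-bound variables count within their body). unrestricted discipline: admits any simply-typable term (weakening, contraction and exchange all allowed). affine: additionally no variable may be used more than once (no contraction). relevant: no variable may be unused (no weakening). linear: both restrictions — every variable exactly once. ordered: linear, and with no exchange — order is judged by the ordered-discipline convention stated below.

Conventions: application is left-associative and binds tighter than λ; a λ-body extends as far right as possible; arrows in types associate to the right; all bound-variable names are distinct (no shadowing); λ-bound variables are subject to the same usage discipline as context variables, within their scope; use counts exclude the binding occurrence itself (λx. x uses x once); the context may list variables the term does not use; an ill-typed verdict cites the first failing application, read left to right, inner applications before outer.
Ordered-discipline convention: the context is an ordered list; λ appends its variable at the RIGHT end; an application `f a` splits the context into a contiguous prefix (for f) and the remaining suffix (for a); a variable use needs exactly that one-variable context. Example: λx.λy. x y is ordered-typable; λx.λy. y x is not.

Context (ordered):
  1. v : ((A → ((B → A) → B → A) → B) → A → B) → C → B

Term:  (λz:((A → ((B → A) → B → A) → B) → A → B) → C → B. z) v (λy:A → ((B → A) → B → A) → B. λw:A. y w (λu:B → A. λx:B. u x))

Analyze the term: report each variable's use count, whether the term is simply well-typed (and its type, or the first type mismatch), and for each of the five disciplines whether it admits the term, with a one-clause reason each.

variable uses: v=1; z (bound)=1; y (bound)=1; w (bound)=1; u (bound)=1; x (bound)=1
left-to-right use order: z, v, y, w, u, x
typing: the term checks, with type C → B
ordered ✓ (v, z, y, w, u, x once each; derivable with no W/C/E)
linear ✓ (exactly-once usage across v, z, y, w, u, x)
affine ✓ (no duplicate uses among v, z, y, w, u, x)
relevant ✓ (none of v, z, y, w, u, x goes unused)
unrestricted ✓ (well-typed at C → B; no restrictions here)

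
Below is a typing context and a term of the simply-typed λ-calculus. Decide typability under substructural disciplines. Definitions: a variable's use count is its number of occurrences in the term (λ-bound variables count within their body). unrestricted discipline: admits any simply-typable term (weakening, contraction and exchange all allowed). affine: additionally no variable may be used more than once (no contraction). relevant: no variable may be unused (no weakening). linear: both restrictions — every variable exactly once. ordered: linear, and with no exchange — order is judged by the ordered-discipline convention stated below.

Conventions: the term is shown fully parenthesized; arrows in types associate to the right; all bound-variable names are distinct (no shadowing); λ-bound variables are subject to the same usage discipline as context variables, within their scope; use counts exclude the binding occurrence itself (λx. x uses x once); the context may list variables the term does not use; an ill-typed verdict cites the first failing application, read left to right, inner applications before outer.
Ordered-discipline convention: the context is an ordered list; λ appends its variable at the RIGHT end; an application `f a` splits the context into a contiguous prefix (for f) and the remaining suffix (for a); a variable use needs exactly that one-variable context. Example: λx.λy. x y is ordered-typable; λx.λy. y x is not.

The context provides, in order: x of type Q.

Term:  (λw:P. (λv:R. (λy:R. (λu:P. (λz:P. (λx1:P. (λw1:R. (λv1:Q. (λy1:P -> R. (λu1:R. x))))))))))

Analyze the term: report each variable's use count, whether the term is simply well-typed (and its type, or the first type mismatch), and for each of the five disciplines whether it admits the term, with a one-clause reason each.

use counts: x=1; w (bound)=0; v (bound)=0; y (bound)=0; u (bound)=0; z (bound)=0; x1 (bound)=0; w1 (bound)=0; v1 (bound)=0; y1 (bound)=0; u1 (bound)=0
use order (left to right): x
typing: ✓ — P -> R -> R -> P -> P -> P -> R -> Q -> (P -> R) -> R -> Q
ordered ✗ (needs weakening: w, v, y, u, z, x1, w1, v1, y1, u1 unused)
linear ✗ (needs weakening: w, v, y, u, z, x1, w1, v1, y1, u1 unused)
affine ✓ (none of x, w, v, y, u, z, x1, w1, v1, y1, u1 used more than once)
relevant ✗ (needs weakening: w, v, y, u, z, x1, w1, v1, y1, u1 unused)
unrestricted ✓ (typability at P -> R -> R -> P -> P -> P -> R -> Q -> (P -> R) -> R -> Q is all that's needed)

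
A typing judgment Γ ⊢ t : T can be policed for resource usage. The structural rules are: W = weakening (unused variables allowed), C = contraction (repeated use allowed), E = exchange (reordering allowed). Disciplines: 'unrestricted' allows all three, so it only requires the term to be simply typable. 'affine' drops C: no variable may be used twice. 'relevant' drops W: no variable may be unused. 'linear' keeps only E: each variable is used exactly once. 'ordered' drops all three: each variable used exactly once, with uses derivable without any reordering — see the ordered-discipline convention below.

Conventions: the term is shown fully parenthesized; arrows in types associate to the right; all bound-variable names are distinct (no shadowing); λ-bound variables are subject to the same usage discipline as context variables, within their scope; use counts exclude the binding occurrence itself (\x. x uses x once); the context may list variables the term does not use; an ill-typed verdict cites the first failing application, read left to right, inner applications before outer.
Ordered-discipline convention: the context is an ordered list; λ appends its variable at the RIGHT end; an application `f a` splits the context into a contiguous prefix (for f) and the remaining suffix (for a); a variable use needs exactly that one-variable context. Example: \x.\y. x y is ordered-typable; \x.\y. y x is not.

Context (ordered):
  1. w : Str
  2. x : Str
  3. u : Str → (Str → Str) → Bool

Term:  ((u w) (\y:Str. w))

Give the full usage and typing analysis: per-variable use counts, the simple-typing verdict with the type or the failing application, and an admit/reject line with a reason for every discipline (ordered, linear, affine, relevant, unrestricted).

variable uses: w: 2, x: 0, u: 1, y (bound): 0
uses in reading order: u, w, w
typing: the term checks, with type Bool
ordered ✗ (needs contraction — w ×2; x, y left unused)
linear ✗ (needs contraction — w ×2; x, y left unused)
affine ✗ (needs contraction — w ×2)
relevant ✗ (x, y left unused)
unrestricted ✓ (type-checks (Bool) and nothing is barred)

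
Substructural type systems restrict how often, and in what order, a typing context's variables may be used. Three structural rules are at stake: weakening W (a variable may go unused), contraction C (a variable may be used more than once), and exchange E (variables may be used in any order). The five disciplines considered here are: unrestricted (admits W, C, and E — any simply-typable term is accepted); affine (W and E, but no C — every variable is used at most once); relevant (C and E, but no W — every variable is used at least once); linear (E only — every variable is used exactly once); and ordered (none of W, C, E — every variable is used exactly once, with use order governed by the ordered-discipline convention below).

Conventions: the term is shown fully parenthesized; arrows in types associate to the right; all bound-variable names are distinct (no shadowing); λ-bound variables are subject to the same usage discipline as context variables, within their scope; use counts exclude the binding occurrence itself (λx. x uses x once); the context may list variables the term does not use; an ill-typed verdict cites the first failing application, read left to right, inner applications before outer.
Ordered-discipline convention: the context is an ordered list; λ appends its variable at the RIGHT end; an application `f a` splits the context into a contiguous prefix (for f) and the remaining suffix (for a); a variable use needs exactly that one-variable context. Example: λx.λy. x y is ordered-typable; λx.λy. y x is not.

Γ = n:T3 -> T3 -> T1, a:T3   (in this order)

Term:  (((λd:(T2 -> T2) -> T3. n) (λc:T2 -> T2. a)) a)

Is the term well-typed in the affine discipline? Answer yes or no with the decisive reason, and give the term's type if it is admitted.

no — needs contraction — a ×2
usage: n ×1; a ×2; d (bound) ×0; c (bound) ×0
use order (left to right): n, a, a
typing: well-typed at T3 -> T1
summary: ordered ✗ · linear ✗ · affine ✗ · relevant ✗ · unrestricted ✓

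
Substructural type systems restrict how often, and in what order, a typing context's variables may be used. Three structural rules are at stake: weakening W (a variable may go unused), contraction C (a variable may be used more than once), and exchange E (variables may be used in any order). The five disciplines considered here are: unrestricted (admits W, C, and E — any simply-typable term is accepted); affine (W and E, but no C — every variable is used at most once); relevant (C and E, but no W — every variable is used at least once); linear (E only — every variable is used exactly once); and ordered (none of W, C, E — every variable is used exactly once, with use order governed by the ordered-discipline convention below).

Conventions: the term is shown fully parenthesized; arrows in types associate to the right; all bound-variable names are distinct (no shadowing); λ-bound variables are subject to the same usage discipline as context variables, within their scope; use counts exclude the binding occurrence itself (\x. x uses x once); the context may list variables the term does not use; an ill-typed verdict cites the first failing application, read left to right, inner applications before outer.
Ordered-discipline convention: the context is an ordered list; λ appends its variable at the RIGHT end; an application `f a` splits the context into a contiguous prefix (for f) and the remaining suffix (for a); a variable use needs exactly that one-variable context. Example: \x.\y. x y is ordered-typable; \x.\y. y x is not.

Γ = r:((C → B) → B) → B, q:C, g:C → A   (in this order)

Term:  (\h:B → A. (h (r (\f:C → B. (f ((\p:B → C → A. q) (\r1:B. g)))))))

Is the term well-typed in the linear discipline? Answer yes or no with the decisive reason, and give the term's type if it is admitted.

no — p, r1 never used (weakening)
counts: r: 1, q: 1, g: 1, h (λ-bound): 1, f (λ-bound): 1, p (λ-bound): 0, r1 (λ-bound): 0
left-to-right use order: h, r, f, q, g
typing: ✓ — (B → A) → A
all disciplines: ordered ✗ · linear ✗ · affine ✓ · relevant ✗ · unrestricted ✓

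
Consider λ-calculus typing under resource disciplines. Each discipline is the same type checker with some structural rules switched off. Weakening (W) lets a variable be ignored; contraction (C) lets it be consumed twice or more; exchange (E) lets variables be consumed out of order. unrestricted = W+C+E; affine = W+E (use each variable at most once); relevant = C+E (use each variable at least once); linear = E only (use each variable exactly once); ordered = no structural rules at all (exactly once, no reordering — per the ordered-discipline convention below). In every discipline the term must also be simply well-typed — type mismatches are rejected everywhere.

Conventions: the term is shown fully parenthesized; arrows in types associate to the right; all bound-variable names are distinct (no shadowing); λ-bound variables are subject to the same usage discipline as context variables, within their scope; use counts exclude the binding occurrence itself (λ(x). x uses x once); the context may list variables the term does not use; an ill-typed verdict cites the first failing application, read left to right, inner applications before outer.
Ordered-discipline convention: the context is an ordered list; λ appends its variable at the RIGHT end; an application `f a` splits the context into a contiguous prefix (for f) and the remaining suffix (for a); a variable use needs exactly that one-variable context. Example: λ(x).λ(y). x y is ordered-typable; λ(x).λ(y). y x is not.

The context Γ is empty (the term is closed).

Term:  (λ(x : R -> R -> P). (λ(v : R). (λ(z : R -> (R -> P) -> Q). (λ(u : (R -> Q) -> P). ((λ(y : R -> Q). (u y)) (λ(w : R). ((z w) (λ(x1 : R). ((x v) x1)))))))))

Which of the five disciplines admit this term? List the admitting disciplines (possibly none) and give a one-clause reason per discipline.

accepted by: linear, affine, relevant, unrestricted
usage: x [bound] ×1, v [bound] ×1, z [bound] ×1, u [bound] ×1, y [bound] ×1, w [bound] ×1, x1 [bound] ×1
use order (left to right): u, y, z, w, x, v, x1
typing: well-typed at (R -> R -> P) -> R -> (R -> (R -> P) -> Q) -> ((R -> Q) -> P) -> P
ordered ✗ (no ordered split (uses run u, y, z, w, x, v, x1))
linear ✓ (exactly-once usage across x, v, z, u, y, w, x1)
affine ✓ (x, v, z, u, y, w, x1: no repeats, contraction unneeded)
relevant ✓ (every one of x, v, z, u, y, w, x1 appears)
unrestricted ✓ (type-checks ((R -> R -> P) -> R -> (R -> (R -> P) -> Q) -> ((R -> Q) -> P) -> P) and nothing is barred)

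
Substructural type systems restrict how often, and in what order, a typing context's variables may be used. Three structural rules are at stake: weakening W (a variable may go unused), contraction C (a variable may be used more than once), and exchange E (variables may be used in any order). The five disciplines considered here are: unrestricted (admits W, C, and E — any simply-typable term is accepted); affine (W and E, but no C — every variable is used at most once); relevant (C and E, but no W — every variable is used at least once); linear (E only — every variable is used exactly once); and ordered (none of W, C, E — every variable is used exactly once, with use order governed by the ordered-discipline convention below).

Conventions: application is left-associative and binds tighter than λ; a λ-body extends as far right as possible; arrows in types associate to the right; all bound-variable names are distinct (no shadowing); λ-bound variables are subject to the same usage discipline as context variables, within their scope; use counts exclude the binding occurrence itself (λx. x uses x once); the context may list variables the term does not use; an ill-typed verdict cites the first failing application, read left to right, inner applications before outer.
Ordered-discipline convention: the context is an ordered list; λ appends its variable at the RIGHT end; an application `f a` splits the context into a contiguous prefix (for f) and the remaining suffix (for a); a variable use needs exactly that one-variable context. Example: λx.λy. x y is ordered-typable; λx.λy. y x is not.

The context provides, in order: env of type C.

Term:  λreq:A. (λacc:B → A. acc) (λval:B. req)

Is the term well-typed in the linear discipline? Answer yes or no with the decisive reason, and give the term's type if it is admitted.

no — env, val left unused
usage: env ×0; req (λ-bound) ×1; acc (λ-bound) ×1; val (λ-bound) ×0
left-to-right use order: acc, req
typing: the term checks, with type A → B → A
all disciplines: ordered ✗ | linear ✗ | affine ✓ | relevant ✗ | unrestricted ✓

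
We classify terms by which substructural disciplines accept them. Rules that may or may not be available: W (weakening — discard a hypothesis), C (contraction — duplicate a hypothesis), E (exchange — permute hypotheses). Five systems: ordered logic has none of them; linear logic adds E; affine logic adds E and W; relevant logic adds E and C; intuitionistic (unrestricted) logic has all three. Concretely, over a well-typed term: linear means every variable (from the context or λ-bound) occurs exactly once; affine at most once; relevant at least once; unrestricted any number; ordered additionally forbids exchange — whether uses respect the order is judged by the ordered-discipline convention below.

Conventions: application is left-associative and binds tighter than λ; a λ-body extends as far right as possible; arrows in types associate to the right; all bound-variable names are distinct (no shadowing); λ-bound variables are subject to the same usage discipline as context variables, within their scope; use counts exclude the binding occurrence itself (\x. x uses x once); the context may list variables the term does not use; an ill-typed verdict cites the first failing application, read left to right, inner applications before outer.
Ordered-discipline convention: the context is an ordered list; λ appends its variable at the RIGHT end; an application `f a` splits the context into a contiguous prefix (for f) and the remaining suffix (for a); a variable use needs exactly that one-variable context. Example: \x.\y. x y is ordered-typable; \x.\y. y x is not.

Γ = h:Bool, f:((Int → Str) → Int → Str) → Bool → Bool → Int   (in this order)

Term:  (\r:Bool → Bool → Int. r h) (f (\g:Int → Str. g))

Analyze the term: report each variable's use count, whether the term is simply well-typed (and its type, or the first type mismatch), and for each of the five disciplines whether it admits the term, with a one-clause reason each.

usage: h=1, f=1, r [bound]=1, g [bound]=1
order of uses: r, h, f, g
typing: well-typed at Bool → Int
ordered: ✗, no contiguous prefix/suffix split fits r, h, f, g
linear: ✓, exactly-once usage across h, f, r, g
affine: ✓, none of h, f, r, g used more than once
relevant: ✓, h, f, r, g: all used, weakening unneeded
unrestricted: ✓, simply typable at Bool → Int; W, C, E all held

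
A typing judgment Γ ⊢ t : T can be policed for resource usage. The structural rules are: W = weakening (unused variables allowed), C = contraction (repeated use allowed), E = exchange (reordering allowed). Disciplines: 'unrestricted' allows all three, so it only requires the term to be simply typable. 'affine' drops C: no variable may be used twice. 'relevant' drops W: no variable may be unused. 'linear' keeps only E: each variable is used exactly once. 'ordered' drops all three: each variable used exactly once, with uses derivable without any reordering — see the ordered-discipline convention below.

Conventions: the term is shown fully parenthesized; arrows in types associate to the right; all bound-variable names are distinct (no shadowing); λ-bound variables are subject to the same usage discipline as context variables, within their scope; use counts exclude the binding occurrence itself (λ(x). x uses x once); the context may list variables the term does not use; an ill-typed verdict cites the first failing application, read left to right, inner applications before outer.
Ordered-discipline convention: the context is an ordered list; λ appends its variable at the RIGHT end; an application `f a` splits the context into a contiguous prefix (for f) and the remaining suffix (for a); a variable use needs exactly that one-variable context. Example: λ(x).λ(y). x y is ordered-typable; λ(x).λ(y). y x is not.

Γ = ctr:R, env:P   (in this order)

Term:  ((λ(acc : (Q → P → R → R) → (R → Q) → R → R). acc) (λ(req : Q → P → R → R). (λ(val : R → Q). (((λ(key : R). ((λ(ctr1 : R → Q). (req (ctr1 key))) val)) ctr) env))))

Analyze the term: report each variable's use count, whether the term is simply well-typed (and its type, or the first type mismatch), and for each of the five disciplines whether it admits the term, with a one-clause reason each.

counts: ctr ×1; env ×1; acc (bound) ×1; req (bound) ×1; val (bound) ×1; key (bound) ×1; ctr1 (bound) ×1
left-to-right use order: acc, req, ctr1, key, val, ctr, env
typing: well-typed — term : (Q → P → R → R) → (R → Q) → R → R
ordered ✗ (use order acc, req, ctr1, key, val, ctr, env needs exchange)
linear ✓ (exactly-once usage across ctr, env, acc, req, val, key, ctr1)
affine ✓ (none of ctr, env, acc, req, val, key, ctr1 used more than once)
relevant ✓ (ctr, env, acc, req, val, key, ctr1: all used, weakening unneeded)
unrestricted ✓ (well-typed at (Q → P → R → R) → (R → Q) → R → R; no restrictions here)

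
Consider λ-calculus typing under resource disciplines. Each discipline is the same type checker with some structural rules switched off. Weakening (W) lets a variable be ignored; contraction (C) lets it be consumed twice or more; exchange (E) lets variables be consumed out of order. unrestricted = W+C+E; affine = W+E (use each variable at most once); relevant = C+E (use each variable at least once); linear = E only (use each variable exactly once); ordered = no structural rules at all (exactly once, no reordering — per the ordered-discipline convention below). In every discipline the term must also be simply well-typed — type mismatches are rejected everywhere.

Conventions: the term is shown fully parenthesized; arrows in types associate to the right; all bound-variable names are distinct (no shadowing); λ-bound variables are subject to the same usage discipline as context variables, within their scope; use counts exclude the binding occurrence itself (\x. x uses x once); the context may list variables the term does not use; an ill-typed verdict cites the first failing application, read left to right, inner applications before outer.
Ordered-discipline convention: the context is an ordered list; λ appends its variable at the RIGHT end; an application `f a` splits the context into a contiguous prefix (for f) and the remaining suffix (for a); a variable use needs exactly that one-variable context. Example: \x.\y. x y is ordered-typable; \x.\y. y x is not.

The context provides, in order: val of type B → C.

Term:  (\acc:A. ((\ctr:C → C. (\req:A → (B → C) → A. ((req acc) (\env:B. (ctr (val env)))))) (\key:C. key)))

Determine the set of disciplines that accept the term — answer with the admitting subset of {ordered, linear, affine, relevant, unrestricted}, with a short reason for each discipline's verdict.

admitted by: linear, affine, relevant, unrestricted
use counts: val ×1, acc [bound] ×1, ctr [bound] ×1, req [bound] ×1, env [bound] ×1, key [bound] ×1
use order (left to right): req, acc, ctr, val, env, key
typing: well-typed — term : A → (A → (B → C) → A) → A
ordered: ✗, use order req, acc, ctr, val, env, key needs exchange
linear: ✓, exactly-once usage across val, acc, ctr, req, env, key
affine: ✓, val, acc, ctr, req, env, key: no repeats, contraction unneeded
relevant: ✓, val, acc, ctr, req, env, key: all used, weakening unneeded
unrestricted: ✓, type-checks (A → (A → (B → C) → A) → A) and nothing is barred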